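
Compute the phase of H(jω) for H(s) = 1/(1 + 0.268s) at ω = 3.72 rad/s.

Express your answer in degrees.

Phase = -arctan(ωτ) = -arctan(3.72 × 0.268) = -44.9°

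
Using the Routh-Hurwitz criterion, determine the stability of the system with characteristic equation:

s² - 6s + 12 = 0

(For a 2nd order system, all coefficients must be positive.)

Coefficients: 1, -6, 12. b=-6 not positive, so system is unstable.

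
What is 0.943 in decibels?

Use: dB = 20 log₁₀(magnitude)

dB = 20 log₁₀(0.943) = -0.5 dB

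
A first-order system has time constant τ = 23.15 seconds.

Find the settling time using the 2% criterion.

For first-order system, 2% settling time ≈ 4τ = 4 × 23.15 = 92.6 s.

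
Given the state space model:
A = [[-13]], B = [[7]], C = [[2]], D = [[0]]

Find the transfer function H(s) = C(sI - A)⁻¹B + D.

(sI - A)⁻¹ = 1/(s + 13). H(s) = 2 × 7/(s + 13) + 0 = 14/(s + 13).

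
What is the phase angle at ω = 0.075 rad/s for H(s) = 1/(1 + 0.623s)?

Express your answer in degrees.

Phase = -arctan(ωτ) = -arctan(0.075 × 0.623) = -2.7°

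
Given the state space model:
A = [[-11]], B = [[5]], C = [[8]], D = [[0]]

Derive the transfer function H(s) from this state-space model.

(sI - A)⁻¹ = 1/(s + 11). H(s) = 8 × 5/(s + 11) + 0 = 40/(s + 11).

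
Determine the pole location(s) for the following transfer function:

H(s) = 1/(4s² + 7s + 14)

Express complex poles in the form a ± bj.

Discriminant = 7² - 4×4×14 = 49 - 224 = -175 < 0, so the poles are a complex conjugate pair s = (-7 ± j√175)/(2×4). Real part = -7/(2×4) = -7/8 = -0.875; imaginary part = ±√175/(2×4) ≈ 1.6536. Poles: s = -0.875 ± 1.6536j.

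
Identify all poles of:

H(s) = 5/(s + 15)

Pole is where denominator = 0: s + 15 = 0, so s = -15.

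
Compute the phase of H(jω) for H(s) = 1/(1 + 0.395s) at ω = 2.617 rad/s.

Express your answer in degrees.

Phase = -arctan(ωτ) = -arctan(2.617 × 0.395) = -45.9°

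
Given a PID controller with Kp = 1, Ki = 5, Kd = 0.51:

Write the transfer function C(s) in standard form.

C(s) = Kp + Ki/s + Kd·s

Substituting values: C(s) = 1 + 5/s + 0.51s = (0.51s² + s + 5)/s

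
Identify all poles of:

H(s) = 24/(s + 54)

Pole is where denominator = 0: s + 54 = 0, so s = -54.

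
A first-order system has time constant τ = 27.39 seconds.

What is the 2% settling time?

For first-order system, 2% settling time ≈ 4τ = 4 × 27.39 = 109.56 s.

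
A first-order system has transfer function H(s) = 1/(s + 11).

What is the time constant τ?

For H(s) = 1/(s + 1/τ), the pole is at -1/τ = -11, so τ = 1/11 = 0.0909 s.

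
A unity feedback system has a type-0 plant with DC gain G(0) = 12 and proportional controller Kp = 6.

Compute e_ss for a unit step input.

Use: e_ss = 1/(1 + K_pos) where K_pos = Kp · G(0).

K_pos = Kp · G(0) = 6 × 12 = 72. e_ss = 1/(1 + 72) = 0.0137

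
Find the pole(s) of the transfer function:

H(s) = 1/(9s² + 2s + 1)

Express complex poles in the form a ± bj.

Discriminant = 2² - 4×9×1 = 4 - 36 = -32 < 0, so the poles are a complex conjugate pair s = (-2 ± j√32)/(2×9). Real part = -2/(2×9) = -2/18 ≈ -0.1111; imaginary part = ±√32/(2×9) ≈ 0.3143. Poles: s = -0.1111 ± 0.3143j.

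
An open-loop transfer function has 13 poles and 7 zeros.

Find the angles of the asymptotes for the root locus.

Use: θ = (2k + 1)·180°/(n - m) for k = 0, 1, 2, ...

n - m = 13 - 7 = 6. Angles: θk = (2k + 1)·180°/6 = 30°, 90°, 150°, 210°, 270°, 330°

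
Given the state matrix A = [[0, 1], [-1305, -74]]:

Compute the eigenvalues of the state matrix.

det(A - λI) = λ² - (-74)λ + 1305 = (λ - (-45))(λ - (-29)). Eigenvalues: -45, -29.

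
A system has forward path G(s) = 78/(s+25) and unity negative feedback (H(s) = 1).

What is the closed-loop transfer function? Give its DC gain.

T(s) = G/(1+GH) = [78/(s+25)] / [1 + 78/(s+25)] = 78/(s+25+78) = 78/(s+103). DC gain = 78/103 = 0.7573.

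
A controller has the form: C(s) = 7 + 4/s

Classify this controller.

This is a Proportional-Integral (PI) controller.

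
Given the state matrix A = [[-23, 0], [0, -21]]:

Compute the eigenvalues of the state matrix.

For diagonal matrix, eigenvalues are diagonal entries: λ₁ = -23, λ₂ = -21.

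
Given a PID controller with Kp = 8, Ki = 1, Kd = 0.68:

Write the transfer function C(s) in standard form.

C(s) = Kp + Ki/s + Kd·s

Substituting values: C(s) = 8 + 1/s + 0.68s = (0.68s² + 8s + 1)/s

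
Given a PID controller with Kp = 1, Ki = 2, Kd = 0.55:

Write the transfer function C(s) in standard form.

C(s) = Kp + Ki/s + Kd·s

Substituting values: C(s) = 1 + 2/s + 0.55s = (0.55s² + s + 2)/s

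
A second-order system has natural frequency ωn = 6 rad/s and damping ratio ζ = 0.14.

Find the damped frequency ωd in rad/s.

ωd = ωn√(1 - ζ²) = 6√(1 - 0.14²) = 5.94 rad/s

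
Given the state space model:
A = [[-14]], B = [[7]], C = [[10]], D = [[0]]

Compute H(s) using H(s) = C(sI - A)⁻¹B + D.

(sI - A)⁻¹ = 1/(s + 14). H(s) = 10 × 7/(s + 14) + 0 = 70/(s + 14).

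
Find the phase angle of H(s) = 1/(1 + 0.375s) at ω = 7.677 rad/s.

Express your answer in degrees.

Phase = -arctan(ωτ) = -arctan(7.677 × 0.375) = -70.8°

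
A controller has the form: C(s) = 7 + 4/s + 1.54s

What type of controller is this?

This is a Proportional-Integral-Derivative (PID) controller.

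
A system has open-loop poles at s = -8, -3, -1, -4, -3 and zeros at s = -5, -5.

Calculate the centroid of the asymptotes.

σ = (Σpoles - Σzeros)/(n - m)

σ = (Σpoles - Σzeros)/(n - m) = (-19 - (-10))/(5 - 2) = -9/3 = -3.0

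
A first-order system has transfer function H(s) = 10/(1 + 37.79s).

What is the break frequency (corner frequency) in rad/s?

Corner frequency = 1/τ = 1/37.79 = 0.026 rad/s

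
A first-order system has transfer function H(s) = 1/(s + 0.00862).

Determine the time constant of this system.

For H(s) = 1/(s + 1/τ), the pole is at -1/τ = -0.00862, so τ = 1/0.00862 = 116 s.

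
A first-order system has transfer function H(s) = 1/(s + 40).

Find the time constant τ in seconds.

For H(s) = 1/(s + 1/τ), the pole is at -1/τ = -40, so τ = 1/40 = 0.025 s.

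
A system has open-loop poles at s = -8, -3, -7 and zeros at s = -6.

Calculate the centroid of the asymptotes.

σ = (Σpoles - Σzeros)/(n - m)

σ = (Σpoles - Σzeros)/(n - m) = (-18 - (-6))/(3 - 1) = -12/2 = -6.0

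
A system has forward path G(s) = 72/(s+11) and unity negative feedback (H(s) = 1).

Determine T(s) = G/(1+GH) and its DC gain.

T(s) = G/(1+GH) = [72/(s+11)] / [1 + 72/(s+11)] = 72/(s+11+72) = 72/(s+83). DC gain = 72/83 = 0.8675.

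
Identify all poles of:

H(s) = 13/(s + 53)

Pole is where denominator = 0: s + 53 = 0, so s = -53.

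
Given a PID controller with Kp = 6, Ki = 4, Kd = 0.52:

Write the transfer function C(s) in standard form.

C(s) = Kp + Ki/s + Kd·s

Substituting values: C(s) = 6 + 4/s + 0.52s = (0.52s² + 6s + 4)/s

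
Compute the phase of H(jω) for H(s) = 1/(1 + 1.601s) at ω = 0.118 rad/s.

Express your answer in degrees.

Phase = -arctan(ωτ) = -arctan(0.118 × 1.601) = -10.7°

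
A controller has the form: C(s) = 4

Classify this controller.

This is a Proportional (P) controller.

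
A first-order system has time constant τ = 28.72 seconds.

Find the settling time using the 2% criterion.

For first-order system, 2% settling time ≈ 4τ = 4 × 28.72 = 114.88 s.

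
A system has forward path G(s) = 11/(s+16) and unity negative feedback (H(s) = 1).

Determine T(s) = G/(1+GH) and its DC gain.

T(s) = G/(1+GH) = [11/(s+16)] / [1 + 11/(s+16)] = 11/(s+16+11) = 11/(s+27). DC gain = 11/27 = 0.4074.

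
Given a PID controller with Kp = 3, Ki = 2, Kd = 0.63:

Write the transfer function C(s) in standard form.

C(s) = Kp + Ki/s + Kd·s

Substituting values: C(s) = 3 + 2/s + 0.63s = (0.63s² + 3s + 2)/s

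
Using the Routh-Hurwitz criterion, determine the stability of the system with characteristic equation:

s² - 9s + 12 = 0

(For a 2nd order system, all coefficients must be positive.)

Coefficients: 1, -9, 12. b=-9 not positive, so system is unstable.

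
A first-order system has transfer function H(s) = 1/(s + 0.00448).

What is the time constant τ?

For H(s) = 1/(s + 1/τ), the pole is at -1/τ = -0.00448, so τ = 1/0.00448 = 223.2 s.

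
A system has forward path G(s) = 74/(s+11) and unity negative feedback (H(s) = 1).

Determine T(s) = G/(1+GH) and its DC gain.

T(s) = G/(1+GH) = [74/(s+11)] / [1 + 74/(s+11)] = 74/(s+11+74) = 74/(s+85). DC gain = 74/85 = 0.8706.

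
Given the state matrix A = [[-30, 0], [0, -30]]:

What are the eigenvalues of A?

For diagonal matrix, eigenvalues are diagonal entries: λ₁ = -30, λ₂ = -30.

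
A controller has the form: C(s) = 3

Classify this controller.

This is a Proportional (P) controller.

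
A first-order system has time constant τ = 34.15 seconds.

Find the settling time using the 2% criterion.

For first-order system, 2% settling time ≈ 4τ = 4 × 34.15 = 136.6 s.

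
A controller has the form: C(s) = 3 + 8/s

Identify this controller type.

This is a Proportional-Integral (PI) controller.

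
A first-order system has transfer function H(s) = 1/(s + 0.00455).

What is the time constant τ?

For H(s) = 1/(s + 1/τ), the pole is at -1/τ = -0.00455, so τ = 1/0.00455 = 219.8 s.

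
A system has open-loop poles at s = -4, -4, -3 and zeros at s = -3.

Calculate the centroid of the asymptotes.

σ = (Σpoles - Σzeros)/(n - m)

σ = (Σpoles - Σzeros)/(n - m) = (-11 - (-3))/(3 - 1) = -8/2 = -4.0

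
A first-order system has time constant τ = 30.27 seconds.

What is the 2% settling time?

For first-order system, 2% settling time ≈ 4τ = 4 × 30.27 = 121.08 s.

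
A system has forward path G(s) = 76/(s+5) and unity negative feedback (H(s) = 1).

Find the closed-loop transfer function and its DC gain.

T(s) = G/(1+GH) = [76/(s+5)] / [1 + 76/(s+5)] = 76/(s+5+76) = 76/(s+81). DC gain = 76/81 = 0.9383.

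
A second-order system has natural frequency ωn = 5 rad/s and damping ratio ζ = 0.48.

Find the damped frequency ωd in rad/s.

ωd = ωn√(1 - ζ²) = 5√(1 - 0.48²) = 4.39 rad/s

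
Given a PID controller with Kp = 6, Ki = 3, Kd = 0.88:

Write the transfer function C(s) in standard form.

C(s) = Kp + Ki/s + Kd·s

Substituting values: C(s) = 6 + 3/s + 0.88s = (0.88s² + 6s + 3)/s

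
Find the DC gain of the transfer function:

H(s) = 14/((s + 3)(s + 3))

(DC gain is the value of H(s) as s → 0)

DC gain = H(0) = 14/(3 × 3) = 14/9 = 1.5556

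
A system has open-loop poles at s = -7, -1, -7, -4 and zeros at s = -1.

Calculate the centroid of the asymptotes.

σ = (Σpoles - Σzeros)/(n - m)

σ = (Σpoles - Σzeros)/(n - m) = (-19 - (-1))/(4 - 1) = -18/3 = -6.0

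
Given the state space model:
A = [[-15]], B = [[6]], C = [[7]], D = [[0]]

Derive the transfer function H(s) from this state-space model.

(sI - A)⁻¹ = 1/(s + 15). H(s) = 7 × 6/(s + 15) + 0 = 42/(s + 15).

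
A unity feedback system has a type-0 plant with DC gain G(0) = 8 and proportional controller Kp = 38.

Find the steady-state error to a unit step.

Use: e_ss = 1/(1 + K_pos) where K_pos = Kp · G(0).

K_pos = Kp · G(0) = 38 × 8 = 304. e_ss = 1/(1 + 304) = 0.0033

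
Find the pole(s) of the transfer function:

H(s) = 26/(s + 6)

Pole is where denominator = 0: s + 6 = 0, so s = -6.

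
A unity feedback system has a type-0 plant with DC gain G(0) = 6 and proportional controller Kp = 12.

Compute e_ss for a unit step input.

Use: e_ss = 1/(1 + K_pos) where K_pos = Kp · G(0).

K_pos = Kp · G(0) = 12 × 6 = 72. e_ss = 1/(1 + 72) = 0.0137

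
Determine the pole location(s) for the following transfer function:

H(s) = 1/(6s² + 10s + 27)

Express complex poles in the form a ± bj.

Discriminant = 10² - 4×6×27 = 100 - 648 = -548 < 0, so the poles are a complex conjugate pair s = (-10 ± j√548)/(2×6). Real part = -10/(2×6) = -10/12 ≈ -0.8333; imaginary part = ±√548/(2×6) ≈ 1.9508. Poles: s = -0.8333 ± 1.9508j.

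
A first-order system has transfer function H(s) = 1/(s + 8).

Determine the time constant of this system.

For H(s) = 1/(s + 1/τ), the pole is at -1/τ = -8, so τ = 1/8 = 0.125 s.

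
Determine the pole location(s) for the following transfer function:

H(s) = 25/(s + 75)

Pole is where denominator = 0: s + 75 = 0, so s = -75.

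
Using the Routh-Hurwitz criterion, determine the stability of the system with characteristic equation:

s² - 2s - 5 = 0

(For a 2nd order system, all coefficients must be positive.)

Coefficients: 1, -2, -5. b=-2, c=-5 not positive, so system is unstable.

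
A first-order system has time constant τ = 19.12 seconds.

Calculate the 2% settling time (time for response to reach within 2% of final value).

For first-order system, 2% settling time ≈ 4τ = 4 × 19.12 = 76.48 s.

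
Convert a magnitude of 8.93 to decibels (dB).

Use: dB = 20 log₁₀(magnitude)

dB = 20 log₁₀(8.93) = 19.0 dB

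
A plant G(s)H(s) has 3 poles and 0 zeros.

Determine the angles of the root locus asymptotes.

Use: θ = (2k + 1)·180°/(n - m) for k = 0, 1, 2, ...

n - m = 3 - 0 = 3. Angles: θk = (2k + 1)·180°/3 = 60°, 180°, 300°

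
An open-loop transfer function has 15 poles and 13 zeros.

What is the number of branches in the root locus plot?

Root locus has n branches where n = number of poles = 15.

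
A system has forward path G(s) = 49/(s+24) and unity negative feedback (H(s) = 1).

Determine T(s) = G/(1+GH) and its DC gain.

T(s) = G/(1+GH) = [49/(s+24)] / [1 + 49/(s+24)] = 49/(s+24+49) = 49/(s+73). DC gain = 49/73 = 0.6712.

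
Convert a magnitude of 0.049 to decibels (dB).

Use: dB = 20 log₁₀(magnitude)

dB = 20 log₁₀(0.049) = -26.2 dB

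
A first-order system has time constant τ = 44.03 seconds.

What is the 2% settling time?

For first-order system, 2% settling time ≈ 4τ = 4 × 44.03 = 176.12 s.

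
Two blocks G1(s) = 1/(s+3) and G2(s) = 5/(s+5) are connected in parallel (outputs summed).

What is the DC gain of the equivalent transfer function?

Parallel: G_eq = G1 + G2. DC gain = G1(0) + G2(0) = 1/3 + 5/5 = 0.3333 + 1 = 1.3333.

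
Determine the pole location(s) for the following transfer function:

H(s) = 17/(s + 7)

Pole is where denominator = 0: s + 7 = 0, so s = -7.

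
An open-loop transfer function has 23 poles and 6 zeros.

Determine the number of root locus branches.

Root locus has n branches where n = number of poles = 23.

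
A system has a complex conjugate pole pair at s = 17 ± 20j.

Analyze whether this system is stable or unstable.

Real part of poles is 17 (> 0, right half-plane). Unstable.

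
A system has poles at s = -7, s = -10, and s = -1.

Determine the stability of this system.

All poles are in the left half-plane. System is stable.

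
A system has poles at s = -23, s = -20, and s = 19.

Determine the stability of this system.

Pole(s) at s = 19 are not in the left half-plane. System is unstable.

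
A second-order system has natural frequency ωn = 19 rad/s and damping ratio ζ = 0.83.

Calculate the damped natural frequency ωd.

ωd = ωn√(1 - ζ²) = 19√(1 - 0.83²) = 10.6 rad/s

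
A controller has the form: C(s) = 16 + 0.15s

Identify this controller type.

This is a Proportional-Derivative (PD) controller.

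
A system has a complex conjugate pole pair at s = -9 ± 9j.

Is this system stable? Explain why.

Real part of poles is -9 (< 0, left half-plane). Stable.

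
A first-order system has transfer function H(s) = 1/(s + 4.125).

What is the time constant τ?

For H(s) = 1/(s + 1/τ), the pole is at -1/τ = -4.125, so τ = 1/4.125 = 0.2424 s.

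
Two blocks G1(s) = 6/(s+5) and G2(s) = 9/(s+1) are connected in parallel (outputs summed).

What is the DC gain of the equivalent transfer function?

Parallel: G_eq = G1 + G2. DC gain = G1(0) + G2(0) = 6/5 + 9/1 = 1.2 + 9 = 10.2.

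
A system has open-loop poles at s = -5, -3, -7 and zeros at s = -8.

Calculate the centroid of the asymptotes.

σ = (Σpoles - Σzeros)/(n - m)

σ = (Σpoles - Σzeros)/(n - m) = (-15 - (-8))/(3 - 1) = -7/2 = -3.5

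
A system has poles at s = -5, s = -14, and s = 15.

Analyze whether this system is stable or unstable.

Pole(s) at s = 15 are not in the left half-plane. System is unstable.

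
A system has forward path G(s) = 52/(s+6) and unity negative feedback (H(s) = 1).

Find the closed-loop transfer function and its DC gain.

T(s) = G/(1+GH) = [52/(s+6)] / [1 + 52/(s+6)] = 52/(s+6+52) = 52/(s+58). DC gain = 52/58 = 0.8966.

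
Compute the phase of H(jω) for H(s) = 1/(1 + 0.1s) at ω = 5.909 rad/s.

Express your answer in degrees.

Phase = -arctan(ωτ) = -arctan(5.909 × 0.1) = -30.6°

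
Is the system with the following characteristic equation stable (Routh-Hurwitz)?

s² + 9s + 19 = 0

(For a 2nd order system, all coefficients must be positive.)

Coefficients: 1, 9, 19. All positive, so system is stable.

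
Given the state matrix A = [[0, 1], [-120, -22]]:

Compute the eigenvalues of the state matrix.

det(A - λI) = λ² - (-22)λ + 120 = (λ - (-12))(λ - (-10)). Eigenvalues: -12, -10.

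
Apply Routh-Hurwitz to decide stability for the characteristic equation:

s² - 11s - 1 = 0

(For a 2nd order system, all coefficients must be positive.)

Coefficients: 1, -11, -1. b=-11, c=-1 not positive, so system is unstable.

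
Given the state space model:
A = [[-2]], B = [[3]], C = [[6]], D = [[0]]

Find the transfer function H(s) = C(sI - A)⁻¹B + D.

(sI - A)⁻¹ = 1/(s + 2). H(s) = 6 × 3/(s + 2) + 0 = 18/(s + 2).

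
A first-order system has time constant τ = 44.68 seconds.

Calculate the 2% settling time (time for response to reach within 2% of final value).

For first-order system, 2% settling time ≈ 4τ = 4 × 44.68 = 178.72 s.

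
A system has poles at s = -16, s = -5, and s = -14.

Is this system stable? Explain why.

All poles are in the left half-plane. System is stable.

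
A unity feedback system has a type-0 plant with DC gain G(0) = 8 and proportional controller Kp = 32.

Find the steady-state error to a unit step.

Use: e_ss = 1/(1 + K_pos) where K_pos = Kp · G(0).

K_pos = Kp · G(0) = 32 × 8 = 256. e_ss = 1/(1 + 256) = 0.0039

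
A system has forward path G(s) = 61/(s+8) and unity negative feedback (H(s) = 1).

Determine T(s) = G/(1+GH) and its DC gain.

T(s) = G/(1+GH) = [61/(s+8)] / [1 + 61/(s+8)] = 61/(s+8+61) = 61/(s+69). DC gain = 61/69 = 0.8841.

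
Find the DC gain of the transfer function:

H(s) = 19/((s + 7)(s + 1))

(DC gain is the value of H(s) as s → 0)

DC gain = H(0) = 19/(7 × 1) = 19/7 = 2.7143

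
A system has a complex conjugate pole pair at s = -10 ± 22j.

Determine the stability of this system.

Real part of poles is -10 (< 0, left half-plane). Stable.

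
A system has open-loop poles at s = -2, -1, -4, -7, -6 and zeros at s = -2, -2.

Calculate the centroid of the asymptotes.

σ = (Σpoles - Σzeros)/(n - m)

σ = (Σpoles - Σzeros)/(n - m) = (-20 - (-4))/(5 - 2) = -16/3 = -5.33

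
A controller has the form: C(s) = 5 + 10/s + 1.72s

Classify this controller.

This is a Proportional-Integral-Derivative (PID) controller.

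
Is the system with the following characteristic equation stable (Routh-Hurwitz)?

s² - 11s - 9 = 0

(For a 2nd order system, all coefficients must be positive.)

Coefficients: 1, -11, -9. b=-11, c=-9 not positive, so system is unstable.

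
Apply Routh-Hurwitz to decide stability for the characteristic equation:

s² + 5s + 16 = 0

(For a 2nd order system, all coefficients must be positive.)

Coefficients: 1, 5, 16. All positive, so system is stable.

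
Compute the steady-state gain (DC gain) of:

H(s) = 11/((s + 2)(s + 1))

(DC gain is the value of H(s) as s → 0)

DC gain = H(0) = 11/(2 × 1) = 11/2 = 5.5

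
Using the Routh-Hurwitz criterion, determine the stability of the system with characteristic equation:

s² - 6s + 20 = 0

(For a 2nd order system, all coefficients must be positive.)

Coefficients: 1, -6, 20. b=-6 not positive, so system is unstable.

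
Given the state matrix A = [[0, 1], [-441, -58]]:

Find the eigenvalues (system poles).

det(A - λI) = λ² - (-58)λ + 441 = (λ - (-49))(λ - (-9)). Eigenvalues: -49, -9.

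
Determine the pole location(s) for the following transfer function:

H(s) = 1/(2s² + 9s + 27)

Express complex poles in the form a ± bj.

Discriminant = 9² - 4×2×27 = 81 - 216 = -135 < 0, so the poles are a complex conjugate pair s = (-9 ± j√135)/(2×2). Real part = -9/(2×2) = -9/4 = -2.25; imaginary part = ±√135/(2×2) ≈ 2.9047. Poles: s = -2.25 ± 2.9047j.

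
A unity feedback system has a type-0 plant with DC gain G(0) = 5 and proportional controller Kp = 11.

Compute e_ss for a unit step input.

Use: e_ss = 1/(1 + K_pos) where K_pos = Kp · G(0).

K_pos = Kp · G(0) = 11 × 5 = 55. e_ss = 1/(1 + 55) = 0.0179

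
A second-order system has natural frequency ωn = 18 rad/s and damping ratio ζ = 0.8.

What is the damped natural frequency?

ωd = ωn√(1 - ζ²) = 18√(1 - 0.8²) = 10.8 rad/s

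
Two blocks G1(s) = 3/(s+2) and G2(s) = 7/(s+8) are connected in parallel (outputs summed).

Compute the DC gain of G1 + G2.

Parallel: G_eq = G1 + G2. DC gain = G1(0) + G2(0) = 3/2 + 7/8 = 1.5 + 0.875 = 2.375.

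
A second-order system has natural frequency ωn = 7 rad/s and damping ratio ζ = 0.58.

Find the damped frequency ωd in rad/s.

ωd = ωn√(1 - ζ²) = 7√(1 - 0.58²) = 5.7 rad/s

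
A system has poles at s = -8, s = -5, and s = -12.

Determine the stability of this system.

All poles are in the left half-plane. System is stable.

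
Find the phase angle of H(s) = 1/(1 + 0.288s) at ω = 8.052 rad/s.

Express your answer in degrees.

Phase = -arctan(ωτ) = -arctan(8.052 × 0.288) = -66.7°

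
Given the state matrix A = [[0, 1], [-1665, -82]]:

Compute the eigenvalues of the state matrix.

det(A - λI) = λ² - (-82)λ + 1665 = (λ - (-45))(λ - (-37)). Eigenvalues: -45, -37.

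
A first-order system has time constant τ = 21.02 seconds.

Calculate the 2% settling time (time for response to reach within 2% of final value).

For first-order system, 2% settling time ≈ 4τ = 4 × 21.02 = 84.08 s.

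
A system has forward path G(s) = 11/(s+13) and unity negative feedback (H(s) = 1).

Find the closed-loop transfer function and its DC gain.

T(s) = G/(1+GH) = [11/(s+13)] / [1 + 11/(s+13)] = 11/(s+13+11) = 11/(s+24). DC gain = 11/24 = 0.4583.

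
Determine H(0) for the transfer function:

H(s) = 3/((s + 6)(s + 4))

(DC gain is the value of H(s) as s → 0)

DC gain = H(0) = 3/(6 × 4) = 3/24 = 0.125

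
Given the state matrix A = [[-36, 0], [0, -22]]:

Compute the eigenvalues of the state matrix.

For diagonal matrix, eigenvalues are diagonal entries: λ₁ = -36, λ₂ = -22.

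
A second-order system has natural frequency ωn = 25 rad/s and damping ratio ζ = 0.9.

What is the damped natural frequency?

ωd = ωn√(1 - ζ²) = 25√(1 - 0.9²) = 10.9 rad/s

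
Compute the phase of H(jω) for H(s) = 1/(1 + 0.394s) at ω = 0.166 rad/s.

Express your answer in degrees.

Phase = -arctan(ωτ) = -arctan(0.166 × 0.394) = -3.7°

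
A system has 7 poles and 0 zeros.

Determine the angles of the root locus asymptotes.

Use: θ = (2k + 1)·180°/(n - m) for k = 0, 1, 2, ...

n - m = 7 - 0 = 7. Angles: θk = (2k + 1)·180°/7 = 25.71°, 77.14°, 128.57°, 180°, 231.43°, 282.86°, 334.29°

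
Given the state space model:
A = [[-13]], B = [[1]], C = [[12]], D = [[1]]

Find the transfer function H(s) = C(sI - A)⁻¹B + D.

(sI - A)⁻¹ = 1/(s + 13). H(s) = 12×1/(s + 13) + 1 = (s + 25)/(s + 13).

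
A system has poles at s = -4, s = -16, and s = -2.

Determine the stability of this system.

All poles are in the left half-plane. System is stable.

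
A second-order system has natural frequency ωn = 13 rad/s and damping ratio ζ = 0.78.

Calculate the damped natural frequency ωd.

ωd = ωn√(1 - ζ²) = 13√(1 - 0.78²) = 8.14 rad/s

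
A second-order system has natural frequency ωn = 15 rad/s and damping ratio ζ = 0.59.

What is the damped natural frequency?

ωd = ωn√(1 - ζ²) = 15√(1 - 0.59²) = 12.11 rad/s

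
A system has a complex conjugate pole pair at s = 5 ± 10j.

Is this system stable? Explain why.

Real part of poles is 5 (> 0, right half-plane). Unstable.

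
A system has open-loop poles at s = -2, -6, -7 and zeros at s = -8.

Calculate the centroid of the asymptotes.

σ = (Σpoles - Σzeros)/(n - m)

σ = (Σpoles - Σzeros)/(n - m) = (-15 - (-8))/(3 - 1) = -7/2 = -3.5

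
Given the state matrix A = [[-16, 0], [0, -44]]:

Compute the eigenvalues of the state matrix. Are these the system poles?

For diagonal matrix, eigenvalues are diagonal entries: λ₁ = -16, λ₂ = -44. Eigenvalues of A = system poles.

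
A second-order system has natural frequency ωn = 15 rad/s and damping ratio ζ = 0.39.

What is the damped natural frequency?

ωd = ωn√(1 - ζ²) = 15√(1 - 0.39²) = 13.81 rad/s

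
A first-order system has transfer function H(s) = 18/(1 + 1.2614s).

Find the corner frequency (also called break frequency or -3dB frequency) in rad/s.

Corner frequency = 1/τ = 1/1.2614 = 0.793 rad/s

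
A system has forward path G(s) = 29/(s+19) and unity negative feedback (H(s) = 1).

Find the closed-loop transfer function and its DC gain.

T(s) = G/(1+GH) = [29/(s+19)] / [1 + 29/(s+19)] = 29/(s+19+29) = 29/(s+48). DC gain = 29/48 = 0.6042.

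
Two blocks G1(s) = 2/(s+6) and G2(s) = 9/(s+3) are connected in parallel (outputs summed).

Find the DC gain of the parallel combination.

Parallel: G_eq = G1 + G2. DC gain = G1(0) + G2(0) = 2/6 + 9/3 = 0.3333 + 3 = 3.3333.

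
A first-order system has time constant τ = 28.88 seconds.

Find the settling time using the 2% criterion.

For first-order system, 2% settling time ≈ 4τ = 4 × 28.88 = 115.52 s.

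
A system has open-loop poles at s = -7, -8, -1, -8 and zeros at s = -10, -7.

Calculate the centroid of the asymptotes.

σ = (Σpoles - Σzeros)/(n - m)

σ = (Σpoles - Σzeros)/(n - m) = (-24 - (-17))/(4 - 2) = -7/2 = -3.5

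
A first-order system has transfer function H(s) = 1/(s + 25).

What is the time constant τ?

For H(s) = 1/(s + 1/τ), the pole is at -1/τ = -25, so τ = 1/25 = 0.04 s.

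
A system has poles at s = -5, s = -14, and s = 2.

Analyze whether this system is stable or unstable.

Pole(s) at s = 2 are not in the left half-plane. System is unstable.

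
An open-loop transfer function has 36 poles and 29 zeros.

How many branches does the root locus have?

Root locus has n branches where n = number of poles = 36.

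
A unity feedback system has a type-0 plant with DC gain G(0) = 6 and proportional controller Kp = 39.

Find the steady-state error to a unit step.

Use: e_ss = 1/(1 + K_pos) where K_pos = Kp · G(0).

K_pos = Kp · G(0) = 39 × 6 = 234. e_ss = 1/(1 + 234) = 0.0043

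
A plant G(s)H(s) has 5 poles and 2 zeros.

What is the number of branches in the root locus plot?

Root locus has n branches where n = number of poles = 5.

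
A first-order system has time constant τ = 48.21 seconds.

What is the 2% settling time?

For first-order system, 2% settling time ≈ 4τ = 4 × 48.21 = 192.84 s.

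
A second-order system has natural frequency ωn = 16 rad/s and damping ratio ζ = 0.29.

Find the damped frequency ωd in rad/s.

ωd = ωn√(1 - ζ²) = 16√(1 - 0.29²) = 15.31 rad/s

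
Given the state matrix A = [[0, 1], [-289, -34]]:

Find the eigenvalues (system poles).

det(A - λI) = λ² - (-34)λ + 289 = (λ - (-17))(λ - (-17)). Eigenvalues: -17, -17.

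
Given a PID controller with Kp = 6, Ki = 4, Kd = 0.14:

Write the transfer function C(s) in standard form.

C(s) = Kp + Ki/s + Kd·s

Substituting values: C(s) = 6 + 4/s + 0.14s = (0.14s² + 6s + 4)/s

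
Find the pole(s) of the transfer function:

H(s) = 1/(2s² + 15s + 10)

Discriminant = 15² - 4×2×10 = 225 - 80 = 145 > 0, so two distinct real poles. Using quadratic formula: s = (-15 ± √145)/(2×2) = (-15 ± √145)/4, with √145 ≈ 12.0416. s₁ ≈ -0.7396, s₂ ≈ -6.7604. Poles: s₁ = -0.7396, s₂ = -6.7604.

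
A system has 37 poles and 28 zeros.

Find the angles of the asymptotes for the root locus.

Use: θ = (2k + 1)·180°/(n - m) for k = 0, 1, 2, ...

n - m = 37 - 28 = 9. Angles: θk = (2k + 1)·180°/9 = 20°, 60°, 100°, 140°, 180°, 220°, 260°, 300°, 340°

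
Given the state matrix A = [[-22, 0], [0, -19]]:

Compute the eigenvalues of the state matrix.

For diagonal matrix, eigenvalues are diagonal entries: λ₁ = -22, λ₂ = -19.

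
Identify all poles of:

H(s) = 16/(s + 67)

Pole is where denominator = 0: s + 67 = 0, so s = -67.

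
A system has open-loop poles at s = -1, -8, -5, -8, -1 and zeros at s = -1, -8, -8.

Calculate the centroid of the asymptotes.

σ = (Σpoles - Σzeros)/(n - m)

σ = (Σpoles - Σzeros)/(n - m) = (-23 - (-17))/(5 - 3) = -6/2 = -3.0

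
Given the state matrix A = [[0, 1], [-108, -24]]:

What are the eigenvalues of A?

det(A - λI) = λ² - (-24)λ + 108 = (λ - (-18))(λ - (-6)). Eigenvalues: -18, -6.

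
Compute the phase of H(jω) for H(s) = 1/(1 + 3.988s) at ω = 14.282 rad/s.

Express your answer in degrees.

Phase = -arctan(ωτ) = -arctan(14.282 × 3.988) = -89.0°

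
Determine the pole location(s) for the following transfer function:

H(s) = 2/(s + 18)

Pole is where denominator = 0: s + 18 = 0, so s = -18.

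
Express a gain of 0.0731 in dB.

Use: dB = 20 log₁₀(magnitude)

dB = 20 log₁₀(0.0731) = -22.7 dB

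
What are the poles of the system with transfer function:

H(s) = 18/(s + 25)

Pole is where denominator = 0: s + 25 = 0, so s = -25.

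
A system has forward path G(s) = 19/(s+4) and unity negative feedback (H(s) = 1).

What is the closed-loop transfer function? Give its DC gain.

T(s) = G/(1+GH) = [19/(s+4)] / [1 + 19/(s+4)] = 19/(s+4+19) = 19/(s+23). DC gain = 19/23 = 0.8261.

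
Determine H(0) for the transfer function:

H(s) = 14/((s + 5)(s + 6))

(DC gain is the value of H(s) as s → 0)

DC gain = H(0) = 14/(5 × 6) = 14/30 = 0.4667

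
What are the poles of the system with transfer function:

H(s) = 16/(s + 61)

Pole is where denominator = 0: s + 61 = 0, so s = -61.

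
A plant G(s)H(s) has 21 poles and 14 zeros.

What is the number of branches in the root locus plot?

Root locus has n branches where n = number of poles = 21.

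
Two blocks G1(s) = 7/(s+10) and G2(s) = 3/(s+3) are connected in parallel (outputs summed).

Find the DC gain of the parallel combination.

Parallel: G_eq = G1 + G2. DC gain = G1(0) + G2(0) = 7/10 + 3/3 = 0.7 + 1 = 1.7.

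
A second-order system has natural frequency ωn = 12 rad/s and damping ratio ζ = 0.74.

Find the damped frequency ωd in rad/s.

ωd = ωn√(1 - ζ²) = 12√(1 - 0.74²) = 8.07 rad/s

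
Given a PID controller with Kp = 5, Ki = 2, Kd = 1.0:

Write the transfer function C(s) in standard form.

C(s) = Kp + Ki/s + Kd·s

Substituting values: C(s) = 5 + 2/s + 1.0s = (s² + 5s + 2)/s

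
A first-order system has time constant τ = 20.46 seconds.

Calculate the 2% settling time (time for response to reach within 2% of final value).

For first-order system, 2% settling time ≈ 4τ = 4 × 20.46 = 81.84 s.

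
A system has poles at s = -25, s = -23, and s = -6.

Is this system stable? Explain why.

All poles are in the left half-plane. System is stable.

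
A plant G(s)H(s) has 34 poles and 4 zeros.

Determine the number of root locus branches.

Root locus has n branches where n = number of poles = 34.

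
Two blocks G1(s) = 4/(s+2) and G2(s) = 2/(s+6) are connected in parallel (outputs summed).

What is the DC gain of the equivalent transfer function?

Parallel: G_eq = G1 + G2. DC gain = G1(0) + G2(0) = 4/2 + 2/6 = 2 + 0.3333 = 2.3333.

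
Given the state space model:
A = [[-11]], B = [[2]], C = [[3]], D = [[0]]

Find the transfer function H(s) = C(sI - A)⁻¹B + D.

(sI - A)⁻¹ = 1/(s + 11). H(s) = 3 × 2/(s + 11) + 0 = 6/(s + 11).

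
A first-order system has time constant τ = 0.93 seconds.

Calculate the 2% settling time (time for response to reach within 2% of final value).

For first-order system, 2% settling time ≈ 4τ = 4 × 0.93 = 3.72 s.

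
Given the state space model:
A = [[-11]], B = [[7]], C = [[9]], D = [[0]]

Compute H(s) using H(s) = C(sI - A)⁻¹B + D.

(sI - A)⁻¹ = 1/(s + 11). H(s) = 9 × 7/(s + 11) + 0 = 63/(s + 11).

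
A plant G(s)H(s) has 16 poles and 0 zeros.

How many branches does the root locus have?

Root locus has n branches where n = number of poles = 16.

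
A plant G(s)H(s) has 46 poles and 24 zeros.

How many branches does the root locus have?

Root locus has n branches where n = number of poles = 46.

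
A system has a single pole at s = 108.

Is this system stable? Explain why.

Pole at s = 108 is in the right half-plane. Unstable.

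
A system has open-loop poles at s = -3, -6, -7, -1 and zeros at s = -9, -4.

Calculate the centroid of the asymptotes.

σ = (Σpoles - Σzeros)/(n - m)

σ = (Σpoles - Σzeros)/(n - m) = (-17 - (-13))/(4 - 2) = -4/2 = -2.0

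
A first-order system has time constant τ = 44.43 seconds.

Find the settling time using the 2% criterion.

For first-order system, 2% settling time ≈ 4τ = 4 × 44.43 = 177.72 s.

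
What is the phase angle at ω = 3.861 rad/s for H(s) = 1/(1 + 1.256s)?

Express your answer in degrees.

Phase = -arctan(ωτ) = -arctan(3.861 × 1.256) = -78.3°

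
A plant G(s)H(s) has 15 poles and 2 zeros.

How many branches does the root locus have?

Root locus has n branches where n = number of poles = 15.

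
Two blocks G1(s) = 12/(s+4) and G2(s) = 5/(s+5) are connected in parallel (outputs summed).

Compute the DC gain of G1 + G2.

Parallel: G_eq = G1 + G2. DC gain = G1(0) + G2(0) = 12/4 + 5/5 = 3 + 1 = 4.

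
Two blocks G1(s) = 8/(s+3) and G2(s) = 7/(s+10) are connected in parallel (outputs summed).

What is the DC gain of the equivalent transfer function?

Parallel: G_eq = G1 + G2. DC gain = G1(0) + G2(0) = 8/3 + 7/10 = 2.6667 + 0.7 = 3.3667.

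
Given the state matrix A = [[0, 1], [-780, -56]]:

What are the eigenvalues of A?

det(A - λI) = λ² - (-56)λ + 780 = (λ - (-30))(λ - (-26)). Eigenvalues: -30, -26.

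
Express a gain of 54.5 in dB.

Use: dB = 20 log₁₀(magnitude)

dB = 20 log₁₀(54.5) = 34.7 dB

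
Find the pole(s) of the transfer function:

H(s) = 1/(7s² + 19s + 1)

Discriminant = 19² - 4×7×1 = 361 - 28 = 333 > 0, so two distinct real poles. Using quadratic formula: s = (-19 ± √333)/(2×7) = (-19 ± √333)/14, with √333 ≈ 18.2483. s₁ ≈ -0.0537, s₂ ≈ -2.6606. Poles: s₁ = -0.0537, s₂ = -2.6606.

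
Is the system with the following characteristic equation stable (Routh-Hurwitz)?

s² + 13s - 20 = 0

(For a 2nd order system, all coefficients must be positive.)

Coefficients: 1, 13, -20. c=-20 not positive, so system is unstable.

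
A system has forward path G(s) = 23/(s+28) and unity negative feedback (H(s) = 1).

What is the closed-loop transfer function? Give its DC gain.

T(s) = G/(1+GH) = [23/(s+28)] / [1 + 23/(s+28)] = 23/(s+28+23) = 23/(s+51). DC gain = 23/51 = 0.4510.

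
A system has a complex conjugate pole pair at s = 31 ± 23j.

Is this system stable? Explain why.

Real part of poles is 31 (> 0, right half-plane). Unstable.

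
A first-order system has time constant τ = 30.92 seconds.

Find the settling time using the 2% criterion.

For first-order system, 2% settling time ≈ 4τ = 4 × 30.92 = 123.68 s.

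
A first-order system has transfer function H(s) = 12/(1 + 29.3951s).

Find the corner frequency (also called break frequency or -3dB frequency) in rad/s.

Corner frequency = 1/τ = 1/29.3951 = 0.034 rad/s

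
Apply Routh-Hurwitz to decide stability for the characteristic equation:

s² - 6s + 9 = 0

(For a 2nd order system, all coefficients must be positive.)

Coefficients: 1, -6, 9. b=-6 not positive, so system is unstable.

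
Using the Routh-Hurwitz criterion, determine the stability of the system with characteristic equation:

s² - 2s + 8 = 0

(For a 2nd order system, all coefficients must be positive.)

Coefficients: 1, -2, 8. b=-2 not positive, so system is unstable.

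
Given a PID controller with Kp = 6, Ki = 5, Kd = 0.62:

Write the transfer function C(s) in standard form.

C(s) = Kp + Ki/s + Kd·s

Substituting values: C(s) = 6 + 5/s + 0.62s = (0.62s² + 6s + 5)/s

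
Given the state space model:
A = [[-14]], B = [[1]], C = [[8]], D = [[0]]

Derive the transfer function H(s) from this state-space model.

(sI - A)⁻¹ = 1/(s + 14). H(s) = 8 × 1/(s + 14) + 0 = 8/(s + 14).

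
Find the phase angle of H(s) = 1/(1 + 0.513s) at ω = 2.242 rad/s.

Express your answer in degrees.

Phase = -arctan(ωτ) = -arctan(2.242 × 0.513) = -49.0°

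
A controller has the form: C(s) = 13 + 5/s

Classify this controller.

This is a Proportional-Integral (PI) controller.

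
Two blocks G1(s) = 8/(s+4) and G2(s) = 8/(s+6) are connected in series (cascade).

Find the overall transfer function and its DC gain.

Series: multiply transfer functions. G_eq = 8/(s+4) × 8/(s+6) = 64/((s+4)(s+6)). DC gain = 64/(4×6) = 2.6667.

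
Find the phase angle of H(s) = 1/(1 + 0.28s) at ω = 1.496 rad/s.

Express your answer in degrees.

Phase = -arctan(ωτ) = -arctan(1.496 × 0.28) = -22.7°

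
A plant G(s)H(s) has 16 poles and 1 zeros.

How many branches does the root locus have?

Root locus has n branches where n = number of poles = 16.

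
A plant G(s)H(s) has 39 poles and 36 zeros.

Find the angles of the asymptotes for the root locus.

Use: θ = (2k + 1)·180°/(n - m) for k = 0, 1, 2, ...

n - m = 39 - 36 = 3. Angles: θk = (2k + 1)·180°/3 = 60°, 180°, 300°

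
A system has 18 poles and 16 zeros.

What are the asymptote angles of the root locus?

n - m = 18 - 16 = 2. Angles: θk = (2k + 1)·180°/2 = 90°, 270°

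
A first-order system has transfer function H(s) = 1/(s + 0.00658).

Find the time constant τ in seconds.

For H(s) = 1/(s + 1/τ), the pole is at -1/τ = -0.00658, so τ = 1/0.00658 = 152 s.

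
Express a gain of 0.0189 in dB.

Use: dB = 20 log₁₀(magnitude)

dB = 20 log₁₀(0.0189) = -34.5 dB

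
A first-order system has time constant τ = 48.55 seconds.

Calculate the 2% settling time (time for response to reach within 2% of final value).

For first-order system, 2% settling time ≈ 4τ = 4 × 48.55 = 194.2 s.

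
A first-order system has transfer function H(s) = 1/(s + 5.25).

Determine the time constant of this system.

For H(s) = 1/(s + 1/τ), the pole is at -1/τ = -5.25, so τ = 1/5.25 = 0.1905 s.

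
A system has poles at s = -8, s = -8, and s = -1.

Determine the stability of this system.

All poles are in the left half-plane. System is stable.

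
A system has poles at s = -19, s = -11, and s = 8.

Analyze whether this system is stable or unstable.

Pole(s) at s = 8 are not in the left half-plane. System is unstable.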